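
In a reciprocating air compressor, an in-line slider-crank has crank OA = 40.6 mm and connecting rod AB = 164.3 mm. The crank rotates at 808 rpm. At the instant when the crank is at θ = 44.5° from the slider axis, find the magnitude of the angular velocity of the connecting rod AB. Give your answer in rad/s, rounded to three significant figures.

15.1

ω = 84.61 rad/s (converted from 808 rpm).
The rod makes angle φ with the slider axis where L sinφ = r sinθ; differentiating, L cosφ·φ̇ = r ω cosθ.
L cosφ = √(L² − r² sin²θ) = 0.16182 m.
|ω_rod| = r ω |cosθ| / √(L² − r² sin²θ) = 0.0406·84.61·0.71325/0.16182 = 15.142 rad/s.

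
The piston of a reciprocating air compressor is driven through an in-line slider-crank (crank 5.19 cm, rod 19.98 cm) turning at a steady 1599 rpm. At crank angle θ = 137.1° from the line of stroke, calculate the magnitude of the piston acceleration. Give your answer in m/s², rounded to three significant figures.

ω = 2π·1599/60 = 167.4 rad/s
x(θ) = r cosθ + √(L² − r² sin²θ); with ω constant, a = ω²·d²x/dθ².
d²x/dθ² = −r cosθ − r²(cos2θ)/√u − r⁴ sin²2θ/(4u^{3/2}),  u = L² − r² sin²θ = 0.0386719 m².
Substituting r = 0.0519 m, L = 0.1998 m, θ = 137.1°: d²x/dθ² = +0.036779 m.
a = ω²·d²x/dθ² = (167.4)²·(+0.036779) = +1031.2 m/s²;  |a| = 1031.2 m/s².

1030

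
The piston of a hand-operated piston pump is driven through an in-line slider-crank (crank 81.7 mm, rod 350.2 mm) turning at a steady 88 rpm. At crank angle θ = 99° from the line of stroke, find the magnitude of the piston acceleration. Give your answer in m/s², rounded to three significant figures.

ω = 2π·88/60 = 9.215 rad/s
x(θ) = r cosθ + √(L² − r² sin²θ); with ω constant, a = ω²·d²x/dθ².
d²x/dθ² = −r cosθ − r²(cos2θ)/√u − r⁴ sin²2θ/(4u^{3/2}),  u = L² − r² sin²θ = 0.116128 m².
Substituting r = 0.0817 m, L = 0.3502 m, θ = 99°: d²x/dθ² = +0.031382 m.
a = ω²·d²x/dθ² = (9.215)²·(+0.031382) = +2.6651 m/s²;  |a| = 2.6651 m/s².

2.67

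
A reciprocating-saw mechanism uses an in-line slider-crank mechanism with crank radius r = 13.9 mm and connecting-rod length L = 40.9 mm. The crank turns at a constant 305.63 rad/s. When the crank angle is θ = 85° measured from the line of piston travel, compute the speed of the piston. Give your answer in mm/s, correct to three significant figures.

4370

ω = 305.6 rad/s
For an in-line slider-crank, x = r cosθ + √(L² − r² sin²θ), so v = −rω sinθ·[1 + r cosθ/√(L² − r² sin²θ)].
With r = 0.0139 m, L = 0.0409 m, θ = 85°: √(L² − r² sin²θ) = 0.038485 m.
v = −0.0139·305.6·0.99619·[1 + 0.0139·0.08716/0.038485] = -4.3653 m/s.
|v| = 4.3653 m/s = 4365.3 mm/s.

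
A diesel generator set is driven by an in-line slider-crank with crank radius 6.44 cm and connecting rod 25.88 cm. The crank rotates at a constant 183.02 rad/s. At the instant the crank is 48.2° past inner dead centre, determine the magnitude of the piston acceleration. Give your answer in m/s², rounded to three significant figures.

1390

ω = 183 rad/s
x(θ) = r cosθ + √(L² − r² sin²θ); with ω constant, a = ω²·d²x/dθ².
d²x/dθ² = −r cosθ − r²(cos2θ)/√u − r⁴ sin²2θ/(4u^{3/2}),  u = L² − r² sin²θ = 0.0646726 m².
Substituting r = 0.0644 m, L = 0.2588 m, θ = 48.2°: d²x/dθ² = -0.041365 m.
a = ω²·d²x/dθ² = (183)²·(-0.041365) = -1385.6 m/s²;  |a| = 1385.6 m/s².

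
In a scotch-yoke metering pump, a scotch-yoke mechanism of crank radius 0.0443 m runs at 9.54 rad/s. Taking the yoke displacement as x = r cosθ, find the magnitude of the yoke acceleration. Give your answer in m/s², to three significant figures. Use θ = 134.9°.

ω = 9.54 rad/s
x = r cosθ ⇒ ẍ = −rω² cosθ (ω constant).
|a| = rω²|cosθ| = 0.0443·(9.54)²·|cos 134.9°| = 2.8459 m/s².

2.85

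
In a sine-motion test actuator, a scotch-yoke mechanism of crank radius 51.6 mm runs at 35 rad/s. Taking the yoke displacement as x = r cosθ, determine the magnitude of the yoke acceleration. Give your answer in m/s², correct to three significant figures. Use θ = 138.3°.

ω = 35 rad/s
x = r cosθ ⇒ ẍ = −rω² cosθ (ω constant).
|a| = rω²|cosθ| = 0.0516·(35)²·|cos 138.3°| = 47.195 m/s².

47.2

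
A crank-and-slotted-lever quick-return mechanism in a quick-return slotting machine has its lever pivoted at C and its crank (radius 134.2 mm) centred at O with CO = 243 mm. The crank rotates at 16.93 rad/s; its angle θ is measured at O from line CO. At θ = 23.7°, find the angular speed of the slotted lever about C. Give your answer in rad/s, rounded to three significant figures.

5.93

ω = 16.93 rad/s
Crank pin A relative to C: A = (d + r cosθ, r sinθ); lever angle φ = atan2(r sinθ, d + r cosθ).
Differentiating tanφ: φ̇ = rω(d cosθ + r)/(d² + r² + 2dr cosθ).
d² + r² + 2dr cosθ = |CA|² = 0.136779 m²;  d cosθ + r = +0.35671 m.
|ω_lever| = |0.1342·16.93·+0.35671| / 0.136779 = 5.9252 rad/s.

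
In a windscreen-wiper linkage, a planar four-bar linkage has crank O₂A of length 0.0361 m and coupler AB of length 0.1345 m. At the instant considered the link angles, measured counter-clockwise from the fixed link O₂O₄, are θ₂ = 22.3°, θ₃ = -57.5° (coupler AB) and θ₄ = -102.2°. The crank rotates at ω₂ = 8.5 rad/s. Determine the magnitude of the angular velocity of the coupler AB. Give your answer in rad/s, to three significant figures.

2.67

ω₂ = 8.5 rad/s
Differentiating the loop-closure r₂e^{iθ₂}+r₃e^{iθ₃}=r₁+r₄e^{iθ₄} gives r₂ω₂e^{iθ₂}+r₃ω₃e^{iθ₃}=r₄ω₄e^{iθ₄}.
Eliminating the other unknown: ω₃ = r₂ω₂ sin(θ₄−θ₂) / [r₃ sin(θ₃−θ₄)].
Numerator sine = -0.82413; denominator sine = +0.70339.
Result = 0.0361·8.5·(-0.82413) / (0.1345·(+0.70339)) = -2.673 rad/s; magnitude 2.673 rad/s.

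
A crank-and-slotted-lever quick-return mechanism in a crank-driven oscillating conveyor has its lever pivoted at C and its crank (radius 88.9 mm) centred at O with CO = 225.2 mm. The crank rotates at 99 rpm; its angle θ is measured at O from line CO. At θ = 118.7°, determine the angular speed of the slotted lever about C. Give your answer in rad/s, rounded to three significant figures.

ω = 10.37 rad/s (from 99 rpm).
Crank pin A relative to C: A = (d + r cosθ, r sinθ); lever angle φ = atan2(r sinθ, d + r cosθ).
Differentiating tanφ: φ̇ = rω(d cosθ + r)/(d² + r² + 2dr cosθ).
d² + r² + 2dr cosθ = |CA|² = 0.0393898 m²;  d cosθ + r = -0.019246 m.
|ω_lever| = |0.0889·10.37·-0.019246| / 0.0393898 = 0.45033 rad/s.

0.450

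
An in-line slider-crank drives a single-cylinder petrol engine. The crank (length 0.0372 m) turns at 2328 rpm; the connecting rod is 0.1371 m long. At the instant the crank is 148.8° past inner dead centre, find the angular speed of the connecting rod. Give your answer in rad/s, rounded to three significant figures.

57.1

ω = 243.8 rad/s (converted from 2328 rpm).
The rod makes angle φ with the slider axis where L sinφ = r sinθ; differentiating, L cosφ·φ̇ = r ω cosθ.
L cosφ = √(L² − r² sin²θ) = 0.13574 m.
|ω_rod| = r ω |cosθ| / √(L² − r² sin²θ) = 0.0372·243.8·0.85536/0.13574 = 57.148 rad/s.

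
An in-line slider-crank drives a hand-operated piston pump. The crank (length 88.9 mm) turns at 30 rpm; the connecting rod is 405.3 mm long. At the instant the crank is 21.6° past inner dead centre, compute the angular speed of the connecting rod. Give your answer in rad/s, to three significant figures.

ω = 3.142 rad/s (converted from 30 rpm).
The rod makes angle φ with the slider axis where L sinφ = r sinθ; differentiating, L cosφ·φ̇ = r ω cosθ.
L cosφ = √(L² − r² sin²θ) = 0.40398 m.
|ω_rod| = r ω |cosθ| / √(L² − r² sin²θ) = 0.0889·3.142·0.92978/0.40398 = 0.6428 rad/s.

0.643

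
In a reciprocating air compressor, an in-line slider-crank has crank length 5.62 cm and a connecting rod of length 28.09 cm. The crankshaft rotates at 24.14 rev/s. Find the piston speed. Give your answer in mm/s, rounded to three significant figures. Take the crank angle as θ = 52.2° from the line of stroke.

ω = 2π·24.1 = 151.7 rad/s
For an in-line slider-crank, x = r cosθ + √(L² − r² sin²θ), so v = −rω sinθ·[1 + r cosθ/√(L² − r² sin²θ)].
With r = 0.0562 m, L = 0.2809 m, θ = 52.2°: √(L² − r² sin²θ) = 0.27737 m.
v = −0.0562·151.7·0.79016·[1 + 0.0562·0.61291/0.27737] = -7.5719 m/s.
|v| = 7.5719 m/s = 7571.9 mm/s.

7570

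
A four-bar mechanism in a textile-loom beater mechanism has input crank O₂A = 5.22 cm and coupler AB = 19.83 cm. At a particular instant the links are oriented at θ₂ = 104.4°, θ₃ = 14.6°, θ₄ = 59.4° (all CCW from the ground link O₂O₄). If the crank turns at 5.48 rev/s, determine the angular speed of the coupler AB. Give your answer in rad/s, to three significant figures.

ω₂ = 34.43 rad/s (from 5.48 rev/s).
Differentiating the loop-closure r₂e^{iθ₂}+r₃e^{iθ₃}=r₁+r₄e^{iθ₄} gives r₂ω₂e^{iθ₂}+r₃ω₃e^{iθ₃}=r₄ω₄e^{iθ₄}.
Eliminating the other unknown: ω₃ = r₂ω₂ sin(θ₄−θ₂) / [r₃ sin(θ₃−θ₄)].
Numerator sine = -0.70711; denominator sine = -0.70463.
Result = 0.0522·34.43·(-0.70711) / (0.1983·(-0.70463)) = +9.0956 rad/s; magnitude 9.0956 rad/s.

9.10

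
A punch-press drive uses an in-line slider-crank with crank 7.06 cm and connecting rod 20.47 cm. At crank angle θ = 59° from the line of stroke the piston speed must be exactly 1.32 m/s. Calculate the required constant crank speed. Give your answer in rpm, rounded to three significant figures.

For an in-line slider-crank, |v_piston| = rω|sinθ|·[1 + r cosθ/√(L² − r² sin²θ)].
With r = 0.0706 m, L = 0.2047 m, θ = 59°: the bracketed kinematic factor |dx/dθ| = 0.071769 m.
ω = v/|dx/dθ| = 1.32/0.071769 = 18.392 rad/s.
N = 60ω/(2π) = 175.63 rpm.

176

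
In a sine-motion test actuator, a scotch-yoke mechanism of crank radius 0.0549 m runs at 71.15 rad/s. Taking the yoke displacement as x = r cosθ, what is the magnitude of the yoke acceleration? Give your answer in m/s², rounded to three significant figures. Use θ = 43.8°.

201

ω = 71.15 rad/s
x = r cosθ ⇒ ẍ = −rω² cosθ (ω constant).
|a| = rω²|cosθ| = 0.0549·(71.15)²·|cos 43.8°| = 200.59 m/s².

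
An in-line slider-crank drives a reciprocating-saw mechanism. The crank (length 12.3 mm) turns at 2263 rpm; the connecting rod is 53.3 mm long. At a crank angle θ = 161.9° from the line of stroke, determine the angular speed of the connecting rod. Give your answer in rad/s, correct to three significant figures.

ω = 237 rad/s (converted from 2263 rpm).
The rod makes angle φ with the slider axis where L sinφ = r sinθ; differentiating, L cosφ·φ̇ = r ω cosθ.
L cosφ = √(L² − r² sin²θ) = 0.053163 m.
|ω_rod| = r ω |cosθ| / √(L² − r² sin²θ) = 0.0123·237·0.95052/0.053163 = 52.116 rad/s.

52.1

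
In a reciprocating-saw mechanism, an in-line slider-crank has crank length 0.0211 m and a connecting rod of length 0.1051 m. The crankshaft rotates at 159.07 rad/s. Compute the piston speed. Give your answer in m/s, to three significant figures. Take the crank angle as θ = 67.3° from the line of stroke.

3.34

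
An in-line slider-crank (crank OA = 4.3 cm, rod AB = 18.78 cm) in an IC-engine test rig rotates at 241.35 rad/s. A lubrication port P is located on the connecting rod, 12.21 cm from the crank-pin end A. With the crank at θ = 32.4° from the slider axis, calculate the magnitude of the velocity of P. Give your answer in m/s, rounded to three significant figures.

6.97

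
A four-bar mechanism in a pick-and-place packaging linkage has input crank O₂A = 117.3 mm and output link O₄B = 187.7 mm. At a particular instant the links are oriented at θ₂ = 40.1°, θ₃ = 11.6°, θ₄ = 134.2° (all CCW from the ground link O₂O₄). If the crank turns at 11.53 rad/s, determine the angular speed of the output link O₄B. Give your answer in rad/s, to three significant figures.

4.08

ω₂ = 11.53 rad/s
Differentiating the loop-closure r₂e^{iθ₂}+r₃e^{iθ₃}=r₁+r₄e^{iθ₄} gives r₂ω₂e^{iθ₂}+r₃ω₃e^{iθ₃}=r₄ω₄e^{iθ₄}.
Eliminating the other unknown: ω₄ = r₂ω₂ sin(θ₂−θ₃) / [r₄ sin(θ₄−θ₃)].
Numerator sine = +0.47716; denominator sine = +0.84245.
Result = 0.1173·11.53·(+0.47716) / (0.1877·(+0.84245)) = +4.0811 rad/s; magnitude 4.0811 rad/s.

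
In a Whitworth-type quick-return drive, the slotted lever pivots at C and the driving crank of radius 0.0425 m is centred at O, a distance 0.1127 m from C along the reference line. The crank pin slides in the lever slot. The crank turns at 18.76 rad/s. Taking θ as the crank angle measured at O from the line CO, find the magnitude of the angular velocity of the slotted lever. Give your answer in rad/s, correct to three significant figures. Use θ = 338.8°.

5.02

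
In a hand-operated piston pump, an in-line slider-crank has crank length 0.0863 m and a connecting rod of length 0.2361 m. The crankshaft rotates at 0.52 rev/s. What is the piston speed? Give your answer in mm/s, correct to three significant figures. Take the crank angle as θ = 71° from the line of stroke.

300

ω = 2π·0.52 = 3.267 rad/s
For an in-line slider-crank, x = r cosθ + √(L² − r² sin²θ), so v = −rω sinθ·[1 + r cosθ/√(L² − r² sin²θ)].
With r = 0.0863 m, L = 0.2361 m, θ = 71°: √(L² − r² sin²θ) = 0.22155 m.
v = −0.0863·3.267·0.94552·[1 + 0.0863·0.32557/0.22155] = -0.30041 m/s.
|v| = 0.30041 m/s = 300.41 mm/s.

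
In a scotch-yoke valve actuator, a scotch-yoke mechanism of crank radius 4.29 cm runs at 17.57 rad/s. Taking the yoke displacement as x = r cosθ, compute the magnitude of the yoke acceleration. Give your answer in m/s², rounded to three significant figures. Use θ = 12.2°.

12.9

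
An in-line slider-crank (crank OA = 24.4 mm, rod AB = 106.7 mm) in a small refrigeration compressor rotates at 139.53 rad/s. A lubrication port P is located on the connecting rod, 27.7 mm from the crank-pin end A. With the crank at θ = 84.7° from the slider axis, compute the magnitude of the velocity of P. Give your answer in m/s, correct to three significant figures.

ω = 139.5 rad/s.  Crank-pin speed |V_A| = rω = 3.4045 m/s, perpendicular to OA.
Rod angle: sinφ = −(r/L) sinθ ⇒ φ = -13.162°; ω_rod = −rω cosθ/√(L²−r²sin²θ) = -3.0268 rad/s.
V_P = V_A + ω_rod × AP, with AP = 0.0277 m along the rod.
Components: V_Px = −rω sinθ − a·ω_rod·sinφ = -3.4091 m/s;  V_Py = rω cosθ + a·ω_rod·cosφ = +0.23284 m/s.
|V_P| = √(V_Px² + V_Py²) = 3.417 m/s.

3.42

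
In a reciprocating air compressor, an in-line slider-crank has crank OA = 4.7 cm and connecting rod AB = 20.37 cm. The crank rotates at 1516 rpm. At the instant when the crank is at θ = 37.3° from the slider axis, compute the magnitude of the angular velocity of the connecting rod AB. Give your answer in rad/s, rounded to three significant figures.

29.4

ω = 158.8 rad/s (converted from 1516 rpm).
The rod makes angle φ with the slider axis where L sinφ = r sinθ; differentiating, L cosφ·φ̇ = r ω cosθ.
L cosφ = √(L² − r² sin²θ) = 0.2017 m.
|ω_rod| = r ω |cosθ| / √(L² − r² sin²θ) = 0.047·158.8·0.79547/0.2017 = 29.427 rad/s.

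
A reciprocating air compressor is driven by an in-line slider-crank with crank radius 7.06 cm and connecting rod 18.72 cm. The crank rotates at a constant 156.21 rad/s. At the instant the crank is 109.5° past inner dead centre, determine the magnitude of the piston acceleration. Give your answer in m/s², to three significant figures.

ω = 156.2 rad/s
x(θ) = r cosθ + √(L² − r² sin²θ); with ω constant, a = ω²·d²x/dθ².
d²x/dθ² = −r cosθ − r²(cos2θ)/√u − r⁴ sin²2θ/(4u^{3/2}),  u = L² − r² sin²θ = 0.0306149 m².
Substituting r = 0.0706 m, L = 0.1872 m, θ = 109.5°: d²x/dθ² = +0.045246 m.
a = ω²·d²x/dθ² = (156.2)²·(+0.045246) = +1104.1 m/s²;  |a| = 1104.1 m/s².

1100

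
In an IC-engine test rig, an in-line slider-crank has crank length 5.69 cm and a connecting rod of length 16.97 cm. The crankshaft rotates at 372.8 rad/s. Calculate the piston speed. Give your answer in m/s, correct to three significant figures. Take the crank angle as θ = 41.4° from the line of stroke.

17.6

ω = 372.8 rad/s
For an in-line slider-crank, x = r cosθ + √(L² − r² sin²θ), so v = −rω sinθ·[1 + r cosθ/√(L² − r² sin²θ)].
With r = 0.0569 m, L = 0.1697 m, θ = 41.4°: √(L² − r² sin²θ) = 0.16548 m.
v = −0.0569·372.8·0.66131·[1 + 0.0569·0.75011/0.16548] = -17.646 m/s.
|v| = 17.646 m/s.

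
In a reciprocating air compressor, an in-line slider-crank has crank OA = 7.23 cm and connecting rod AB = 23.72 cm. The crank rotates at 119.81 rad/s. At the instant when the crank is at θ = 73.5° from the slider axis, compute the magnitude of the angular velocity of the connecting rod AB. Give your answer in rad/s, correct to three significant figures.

ω = 119.8 rad/s
The rod makes angle φ with the slider axis where L sinφ = r sinθ; differentiating, L cosφ·φ̇ = r ω cosθ.
L cosφ = √(L² − r² sin²θ) = 0.22684 m.
|ω_rod| = r ω |cosθ| / √(L² − r² sin²θ) = 0.0723·119.8·0.28402/0.22684 = 10.845 rad/s.

10.8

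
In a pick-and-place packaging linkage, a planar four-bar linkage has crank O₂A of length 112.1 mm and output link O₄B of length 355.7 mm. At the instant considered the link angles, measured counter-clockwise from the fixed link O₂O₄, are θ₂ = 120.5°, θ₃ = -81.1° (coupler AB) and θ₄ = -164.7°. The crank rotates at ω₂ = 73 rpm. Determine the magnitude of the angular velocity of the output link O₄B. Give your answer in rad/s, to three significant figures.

ω₂ = 7.645 rad/s (from 73 rpm).
Differentiating the loop-closure r₂e^{iθ₂}+r₃e^{iθ₃}=r₁+r₄e^{iθ₄} gives r₂ω₂e^{iθ₂}+r₃ω₃e^{iθ₃}=r₄ω₄e^{iθ₄}.
Eliminating the other unknown: ω₄ = r₂ω₂ sin(θ₂−θ₃) / [r₄ sin(θ₄−θ₃)].
Numerator sine = -0.36812; denominator sine = -0.99377.
Result = 0.1121·7.645·(-0.36812) / (0.3557·(-0.99377)) = +0.89245 rad/s; magnitude 0.89245 rad/s.

0.892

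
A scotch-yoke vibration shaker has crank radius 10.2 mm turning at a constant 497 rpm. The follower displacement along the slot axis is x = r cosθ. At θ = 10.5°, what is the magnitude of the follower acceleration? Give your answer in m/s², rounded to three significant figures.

ω = 52.05 rad/s (from 497 rpm).
x = r cosθ ⇒ ẍ = −rω² cosθ (ω constant).
|a| = rω²|cosθ| = 0.0102·(52.05)²·|cos 10.5°| = 27.167 m/s².

27.2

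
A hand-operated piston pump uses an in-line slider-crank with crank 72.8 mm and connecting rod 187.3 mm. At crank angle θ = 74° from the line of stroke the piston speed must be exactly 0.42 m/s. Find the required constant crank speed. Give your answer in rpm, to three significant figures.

For an in-line slider-crank, |v_piston| = rω|sinθ|·[1 + r cosθ/√(L² − r² sin²θ)].
With r = 0.0728 m, L = 0.1873 m, θ = 74°: the bracketed kinematic factor |dx/dθ| = 0.078062 m.
ω = v/|dx/dθ| = 0.42/0.078062 = 5.3803 rad/s.
N = 60ω/(2π) = 51.378 rpm.

51.4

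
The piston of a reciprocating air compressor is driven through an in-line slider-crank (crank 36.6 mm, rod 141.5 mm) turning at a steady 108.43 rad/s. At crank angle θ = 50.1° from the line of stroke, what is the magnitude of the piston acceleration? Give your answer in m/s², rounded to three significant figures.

258

ω = 108.4 rad/s
x(θ) = r cosθ + √(L² − r² sin²θ); with ω constant, a = ω²·d²x/dθ².
d²x/dθ² = −r cosθ − r²(cos2θ)/√u − r⁴ sin²2θ/(4u^{3/2}),  u = L² − r² sin²θ = 0.0192339 m².
Substituting r = 0.0366 m, L = 0.1415 m, θ = 50.1°: d²x/dθ² = -0.02193 m.
a = ω²·d²x/dθ² = (108.4)²·(-0.02193) = -257.83 m/s²;  |a| = 257.83 m/s².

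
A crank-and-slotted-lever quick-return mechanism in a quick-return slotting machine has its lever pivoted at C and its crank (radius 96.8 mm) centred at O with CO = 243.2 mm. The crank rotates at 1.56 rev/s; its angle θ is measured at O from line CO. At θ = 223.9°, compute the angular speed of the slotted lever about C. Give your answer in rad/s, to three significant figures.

2.15

ω = 9.802 rad/s (from 1.56 rev/s).
Crank pin A relative to C: A = (d + r cosθ, r sinθ); lever angle φ = atan2(r sinθ, d + r cosθ).
Differentiating tanφ: φ̇ = rω(d cosθ + r)/(d² + r² + 2dr cosθ).
d² + r² + 2dr cosθ = |CA|² = 0.0345904 m²;  d cosθ + r = -0.078438 m.
|ω_lever| = |0.0968·9.802·-0.078438| / 0.0345904 = 2.1515 rad/s.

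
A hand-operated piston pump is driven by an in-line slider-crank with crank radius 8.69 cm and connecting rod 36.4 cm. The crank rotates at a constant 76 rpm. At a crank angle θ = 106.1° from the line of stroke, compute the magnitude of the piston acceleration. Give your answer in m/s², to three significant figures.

2.66

ω = 2π·76/60 = 7.959 rad/s
x(θ) = r cosθ + √(L² − r² sin²θ); with ω constant, a = ω²·d²x/dθ².
d²x/dθ² = −r cosθ − r²(cos2θ)/√u − r⁴ sin²2θ/(4u^{3/2}),  u = L² − r² sin²θ = 0.125525 m².
Substituting r = 0.0869 m, L = 0.364 m, θ = 106.1°: d²x/dθ² = +0.042044 m.
a = ω²·d²x/dθ² = (7.959)²·(+0.042044) = +2.6631 m/s²;  |a| = 2.6631 m/s².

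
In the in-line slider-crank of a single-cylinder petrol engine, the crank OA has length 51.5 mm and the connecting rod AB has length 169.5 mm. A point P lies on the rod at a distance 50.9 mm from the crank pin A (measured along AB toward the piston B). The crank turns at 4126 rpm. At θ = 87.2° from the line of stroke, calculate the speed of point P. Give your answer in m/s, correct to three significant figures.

ω = 432.1 rad/s.  Crank-pin speed |V_A| = rω = 22.252 m/s, perpendicular to OA.
Rod angle: sinφ = −(r/L) sinθ ⇒ φ = -17.666°; ω_rod = −rω cosθ/√(L²−r²sin²θ) = -6.7304 rad/s.
V_P = V_A + ω_rod × AP, with AP = 0.0509 m along the rod.
Components: V_Px = −rω sinθ − a·ω_rod·sinφ = -22.329 m/s;  V_Py = rω cosθ + a·ω_rod·cosφ = +0.76058 m/s.
|V_P| = √(V_Px² + V_Py²) = 22.342 m/s.

22.3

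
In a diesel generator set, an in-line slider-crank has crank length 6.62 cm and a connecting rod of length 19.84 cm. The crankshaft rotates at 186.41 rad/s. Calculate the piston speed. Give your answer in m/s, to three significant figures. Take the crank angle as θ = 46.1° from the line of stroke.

11.0

ω = 186.4 rad/s
For an in-line slider-crank, x = r cosθ + √(L² − r² sin²θ), so v = −rω sinθ·[1 + r cosθ/√(L² − r² sin²θ)].
With r = 0.0662 m, L = 0.1984 m, θ = 46.1°: √(L² − r² sin²θ) = 0.19258 m.
v = −0.0662·186.4·0.72055·[1 + 0.0662·0.69340/0.19258] = -11.011 m/s.
|v| = 11.011 m/s.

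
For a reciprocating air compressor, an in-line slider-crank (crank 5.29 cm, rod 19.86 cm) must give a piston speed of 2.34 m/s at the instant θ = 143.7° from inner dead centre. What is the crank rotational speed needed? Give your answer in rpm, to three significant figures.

For an in-line slider-crank, |v_piston| = rω|sinθ|·[1 + r cosθ/√(L² − r² sin²θ)].
With r = 0.0529 m, L = 0.1986 m, θ = 143.7°: the bracketed kinematic factor |dx/dθ| = 0.024509 m.
ω = v/|dx/dθ| = 2.34/0.024509 = 95.474 rad/s.
N = 60ω/(2π) = 911.71 rpm.

912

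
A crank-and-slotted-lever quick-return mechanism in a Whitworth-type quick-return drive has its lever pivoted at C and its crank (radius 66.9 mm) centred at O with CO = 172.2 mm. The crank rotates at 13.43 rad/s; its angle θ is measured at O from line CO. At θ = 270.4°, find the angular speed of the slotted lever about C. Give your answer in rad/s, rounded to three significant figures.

1.78

ω = 13.43 rad/s
Crank pin A relative to C: A = (d + r cosθ, r sinθ); lever angle φ = atan2(r sinθ, d + r cosθ).
Differentiating tanφ: φ̇ = rω(d cosθ + r)/(d² + r² + 2dr cosθ).
d² + r² + 2dr cosθ = |CA|² = 0.0342893 m²;  d cosθ + r = +0.068102 m.
|ω_lever| = |0.0669·13.43·+0.068102| / 0.0342893 = 1.7845 rad/s.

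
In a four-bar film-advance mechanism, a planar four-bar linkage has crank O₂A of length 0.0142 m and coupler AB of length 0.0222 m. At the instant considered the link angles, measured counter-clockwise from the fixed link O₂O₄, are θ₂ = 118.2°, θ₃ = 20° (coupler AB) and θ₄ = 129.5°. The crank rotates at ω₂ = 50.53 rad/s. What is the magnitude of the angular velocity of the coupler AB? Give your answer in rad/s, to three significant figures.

ω₂ = 50.53 rad/s
Differentiating the loop-closure r₂e^{iθ₂}+r₃e^{iθ₃}=r₁+r₄e^{iθ₄} gives r₂ω₂e^{iθ₂}+r₃ω₃e^{iθ₃}=r₄ω₄e^{iθ₄}.
Eliminating the other unknown: ω₃ = r₂ω₂ sin(θ₄−θ₂) / [r₃ sin(θ₃−θ₄)].
Numerator sine = +0.19595; denominator sine = -0.94264.
Result = 0.0142·50.53·(+0.19595) / (0.0222·(-0.94264)) = -6.7185 rad/s; magnitude 6.7185 rad/s.

6.72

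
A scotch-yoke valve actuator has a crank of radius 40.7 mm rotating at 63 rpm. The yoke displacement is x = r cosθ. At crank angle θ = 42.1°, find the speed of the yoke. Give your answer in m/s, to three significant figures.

0.180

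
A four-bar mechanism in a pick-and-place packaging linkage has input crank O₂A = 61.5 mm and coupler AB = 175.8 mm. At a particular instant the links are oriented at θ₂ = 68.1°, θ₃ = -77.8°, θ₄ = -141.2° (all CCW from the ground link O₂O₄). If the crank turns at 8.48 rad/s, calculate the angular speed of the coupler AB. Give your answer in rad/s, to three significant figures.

1.62

ω₂ = 8.48 rad/s
Differentiating the loop-closure r₂e^{iθ₂}+r₃e^{iθ₃}=r₁+r₄e^{iθ₄} gives r₂ω₂e^{iθ₂}+r₃ω₃e^{iθ₃}=r₄ω₄e^{iθ₄}.
Eliminating the other unknown: ω₃ = r₂ω₂ sin(θ₄−θ₂) / [r₃ sin(θ₃−θ₄)].
Numerator sine = +0.48938; denominator sine = +0.89415.
Result = 0.0615·8.48·(+0.48938) / (0.1758·(+0.89415)) = +1.6236 rad/s; magnitude 1.6236 rad/s.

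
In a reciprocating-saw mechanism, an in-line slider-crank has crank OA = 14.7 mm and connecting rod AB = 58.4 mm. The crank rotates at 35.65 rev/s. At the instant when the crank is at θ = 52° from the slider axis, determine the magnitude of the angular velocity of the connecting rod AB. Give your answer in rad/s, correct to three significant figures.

35.4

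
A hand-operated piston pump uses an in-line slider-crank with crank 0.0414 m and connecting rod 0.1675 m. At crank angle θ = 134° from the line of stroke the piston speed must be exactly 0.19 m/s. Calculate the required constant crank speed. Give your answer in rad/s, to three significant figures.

For an in-line slider-crank, |v_piston| = rω|sinθ|·[1 + r cosθ/√(L² − r² sin²θ)].
With r = 0.0414 m, L = 0.1675 m, θ = 134°: the bracketed kinematic factor |dx/dθ| = 0.024585 m.
ω = v/|dx/dθ| = 0.19/0.024585 = 7.7284 rad/s.

7.73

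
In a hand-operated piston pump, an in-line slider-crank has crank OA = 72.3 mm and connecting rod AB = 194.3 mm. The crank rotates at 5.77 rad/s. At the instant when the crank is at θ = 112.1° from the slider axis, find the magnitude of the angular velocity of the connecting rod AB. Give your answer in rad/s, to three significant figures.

ω = 5.77 rad/s
The rod makes angle φ with the slider axis where L sinφ = r sinθ; differentiating, L cosφ·φ̇ = r ω cosθ.
L cosφ = √(L² − r² sin²θ) = 0.18239 m.
|ω_rod| = r ω |cosθ| / √(L² − r² sin²θ) = 0.0723·5.77·0.37622/0.18239 = 0.86053 rad/s.

0.861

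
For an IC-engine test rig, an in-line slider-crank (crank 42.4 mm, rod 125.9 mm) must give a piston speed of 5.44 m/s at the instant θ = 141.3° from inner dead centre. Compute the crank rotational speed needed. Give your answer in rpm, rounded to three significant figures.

2680

For an in-line slider-crank, |v_piston| = rω|sinθ|·[1 + r cosθ/√(L² − r² sin²θ)].
With r = 0.0424 m, L = 0.1259 m, θ = 141.3°: the bracketed kinematic factor |dx/dθ| = 0.019383 m.
ω = v/|dx/dθ| = 5.44/0.019383 = 280.66 rad/s.
N = 60ω/(2π) = 2680.1 rpm.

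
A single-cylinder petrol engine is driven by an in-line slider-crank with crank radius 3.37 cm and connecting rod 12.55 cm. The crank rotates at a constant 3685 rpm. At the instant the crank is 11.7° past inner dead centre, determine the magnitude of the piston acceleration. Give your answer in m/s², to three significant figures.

ω = 2π·3685/60 = 385.9 rad/s
x(θ) = r cosθ + √(L² − r² sin²θ); with ω constant, a = ω²·d²x/dθ².
d²x/dθ² = −r cosθ − r²(cos2θ)/√u − r⁴ sin²2θ/(4u^{3/2}),  u = L² − r² sin²θ = 0.0157035 m².
Substituting r = 0.0337 m, L = 0.1255 m, θ = 11.7°: d²x/dθ² = -0.041343 m.
a = ω²·d²x/dθ² = (385.9)²·(-0.041343) = -6156.5 m/s²;  |a| = 6156.5 m/s².

6160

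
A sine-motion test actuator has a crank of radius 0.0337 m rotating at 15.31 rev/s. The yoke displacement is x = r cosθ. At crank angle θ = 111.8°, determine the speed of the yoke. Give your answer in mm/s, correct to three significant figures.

3010

ω = 96.2 rad/s (from 15.31 rev/s).
x = r cosθ ⇒ ẋ = −rω sinθ.
|v| = rω|sinθ| = 0.0337·96.2·|sin 111.8°| = 3.01 m/s = 3010 mm/s.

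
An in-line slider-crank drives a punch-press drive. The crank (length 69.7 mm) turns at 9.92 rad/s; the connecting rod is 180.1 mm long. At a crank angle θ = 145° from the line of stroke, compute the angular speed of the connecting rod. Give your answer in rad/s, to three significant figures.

ω = 9.92 rad/s
The rod makes angle φ with the slider axis where L sinφ = r sinθ; differentiating, L cosφ·φ̇ = r ω cosθ.
L cosφ = √(L² − r² sin²θ) = 0.17561 m.
|ω_rod| = r ω |cosθ| / √(L² − r² sin²θ) = 0.0697·9.92·0.81915/0.17561 = 3.2253 rad/s.

3.23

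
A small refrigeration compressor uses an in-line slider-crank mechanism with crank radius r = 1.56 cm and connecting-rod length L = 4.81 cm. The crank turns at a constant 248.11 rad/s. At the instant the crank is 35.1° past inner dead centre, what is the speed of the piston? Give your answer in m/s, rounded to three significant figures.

ω = 248.1 rad/s
For an in-line slider-crank, x = r cosθ + √(L² − r² sin²θ), so v = −rω sinθ·[1 + r cosθ/√(L² − r² sin²θ)].
With r = 0.0156 m, L = 0.0481 m, θ = 35.1°: √(L² − r² sin²θ) = 0.047256 m.
v = −0.0156·248.1·0.57501·[1 + 0.0156·0.81815/0.047256] = -2.8267 m/s.
|v| = 2.8267 m/s.

2.83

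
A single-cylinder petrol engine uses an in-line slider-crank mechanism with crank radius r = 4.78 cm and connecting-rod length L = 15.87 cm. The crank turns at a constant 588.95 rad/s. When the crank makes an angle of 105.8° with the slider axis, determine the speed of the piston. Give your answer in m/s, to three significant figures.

ω = 589 rad/s
For an in-line slider-crank, x = r cosθ + √(L² − r² sin²θ), so v = −rω sinθ·[1 + r cosθ/√(L² − r² sin²θ)].
With r = 0.0478 m, L = 0.1587 m, θ = 105.8°: √(L² − r² sin²θ) = 0.15189 m.
v = −0.0478·589·0.96222·[1 + 0.0478·-0.27228/0.15189] = -24.767 m/s.
|v| = 24.767 m/s.

24.8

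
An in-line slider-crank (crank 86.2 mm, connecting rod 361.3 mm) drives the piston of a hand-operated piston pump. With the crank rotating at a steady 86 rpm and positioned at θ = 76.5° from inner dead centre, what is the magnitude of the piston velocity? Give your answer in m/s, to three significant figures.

ω = 2π·86/60 = 9.006 rad/s
For an in-line slider-crank, x = r cosθ + √(L² − r² sin²θ), so v = −rω sinθ·[1 + r cosθ/√(L² − r² sin²θ)].
With r = 0.0862 m, L = 0.3613 m, θ = 76.5°: √(L² − r² sin²θ) = 0.35144 m.
v = −0.0862·9.006·0.97237·[1 + 0.0862·0.23345/0.35144] = -0.79808 m/s.
|v| = 0.79808 m/s.

0.798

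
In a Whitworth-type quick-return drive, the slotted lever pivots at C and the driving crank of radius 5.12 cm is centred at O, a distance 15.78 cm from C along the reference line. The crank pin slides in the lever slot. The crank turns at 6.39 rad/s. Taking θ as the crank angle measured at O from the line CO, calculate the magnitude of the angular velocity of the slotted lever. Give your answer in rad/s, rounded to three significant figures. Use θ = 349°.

ω = 6.39 rad/s
Crank pin A relative to C: A = (d + r cosθ, r sinθ); lever angle φ = atan2(r sinθ, d + r cosθ).
Differentiating tanφ: φ̇ = rω(d cosθ + r)/(d² + r² + 2dr cosθ).
d² + r² + 2dr cosθ = |CA|² = 0.0433841 m²;  d cosθ + r = +0.2061 m.
|ω_lever| = |0.0512·6.39·+0.2061| / 0.0433841 = 1.5542 rad/s.

1.55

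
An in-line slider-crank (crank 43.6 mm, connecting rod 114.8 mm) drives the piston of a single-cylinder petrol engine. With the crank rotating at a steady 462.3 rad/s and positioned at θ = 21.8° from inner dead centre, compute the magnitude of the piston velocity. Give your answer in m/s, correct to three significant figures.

ω = 462.3 rad/s
For an in-line slider-crank, x = r cosθ + √(L² − r² sin²θ), so v = −rω sinθ·[1 + r cosθ/√(L² − r² sin²θ)].
With r = 0.0436 m, L = 0.1148 m, θ = 21.8°: √(L² − r² sin²θ) = 0.11365 m.
v = −0.0436·462.3·0.37137·[1 + 0.0436·0.92849/0.11365] = -10.152 m/s.
|v| = 10.152 m/s.

10.2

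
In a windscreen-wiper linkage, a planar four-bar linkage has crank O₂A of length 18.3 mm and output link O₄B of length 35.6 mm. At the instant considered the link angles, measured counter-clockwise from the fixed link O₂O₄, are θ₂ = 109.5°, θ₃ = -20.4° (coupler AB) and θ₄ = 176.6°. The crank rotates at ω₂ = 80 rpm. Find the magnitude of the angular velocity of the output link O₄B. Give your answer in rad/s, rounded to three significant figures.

11.3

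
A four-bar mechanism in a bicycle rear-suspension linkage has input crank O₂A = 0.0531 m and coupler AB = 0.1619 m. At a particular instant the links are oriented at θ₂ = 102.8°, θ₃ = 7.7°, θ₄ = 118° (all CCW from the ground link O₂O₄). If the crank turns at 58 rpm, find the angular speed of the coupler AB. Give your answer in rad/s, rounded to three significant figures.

ω₂ = 6.074 rad/s (from 58 rpm).
Differentiating the loop-closure r₂e^{iθ₂}+r₃e^{iθ₃}=r₁+r₄e^{iθ₄} gives r₂ω₂e^{iθ₂}+r₃ω₃e^{iθ₃}=r₄ω₄e^{iθ₄}.
Eliminating the other unknown: ω₃ = r₂ω₂ sin(θ₄−θ₂) / [r₃ sin(θ₃−θ₄)].
Numerator sine = +0.26219; denominator sine = -0.93789.
Result = 0.0531·6.074·(+0.26219) / (0.1619·(-0.93789)) = -0.55689 rad/s; magnitude 0.55689 rad/s.

0.557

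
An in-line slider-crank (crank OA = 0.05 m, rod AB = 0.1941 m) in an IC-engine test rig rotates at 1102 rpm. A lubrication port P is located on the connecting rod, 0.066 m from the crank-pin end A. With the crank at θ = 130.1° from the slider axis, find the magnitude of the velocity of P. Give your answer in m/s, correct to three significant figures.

ω = 115.4 rad/s.  Crank-pin speed |V_A| = rω = 5.7701 m/s, perpendicular to OA.
Rod angle: sinφ = −(r/L) sinθ ⇒ φ = -11.364°; ω_rod = −rω cosθ/√(L²−r²sin²θ) = +19.531 rad/s.
V_P = V_A + ω_rod × AP, with AP = 0.066 m along the rod.
Components: V_Px = −rω sinθ − a·ω_rod·sinφ = -4.1596 m/s;  V_Py = rω cosθ + a·ω_rod·cosφ = -2.4529 m/s.
|V_P| = √(V_Px² + V_Py²) = 4.829 m/s.

4.83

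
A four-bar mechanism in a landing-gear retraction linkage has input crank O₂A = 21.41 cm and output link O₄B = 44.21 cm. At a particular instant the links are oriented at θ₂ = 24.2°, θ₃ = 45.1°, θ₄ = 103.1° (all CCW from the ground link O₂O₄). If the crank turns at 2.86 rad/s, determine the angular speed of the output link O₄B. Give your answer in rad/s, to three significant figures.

0.583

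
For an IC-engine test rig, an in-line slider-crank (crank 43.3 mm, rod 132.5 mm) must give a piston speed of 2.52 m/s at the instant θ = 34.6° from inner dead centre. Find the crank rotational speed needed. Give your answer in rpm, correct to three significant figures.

768

For an in-line slider-crank, |v_piston| = rω|sinθ|·[1 + r cosθ/√(L² − r² sin²θ)].
With r = 0.0433 m, L = 0.1325 m, θ = 34.6°: the bracketed kinematic factor |dx/dθ| = 0.031318 m.
ω = v/|dx/dθ| = 2.52/0.031318 = 80.464 rad/s.
N = 60ω/(2π) = 768.37 rpm.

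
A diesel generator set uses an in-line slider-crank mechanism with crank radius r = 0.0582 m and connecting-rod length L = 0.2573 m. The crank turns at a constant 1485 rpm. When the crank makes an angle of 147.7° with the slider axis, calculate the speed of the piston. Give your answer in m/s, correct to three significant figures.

3.90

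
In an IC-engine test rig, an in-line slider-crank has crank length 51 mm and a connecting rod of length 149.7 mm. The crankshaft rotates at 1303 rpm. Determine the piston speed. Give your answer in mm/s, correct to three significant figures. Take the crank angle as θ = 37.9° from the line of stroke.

5450

ω = 2π·1303/60 = 136.4 rad/s
For an in-line slider-crank, x = r cosθ + √(L² − r² sin²θ), so v = −rω sinθ·[1 + r cosθ/√(L² − r² sin²θ)].
With r = 0.051 m, L = 0.1497 m, θ = 37.9°: √(L² − r² sin²θ) = 0.14639 m.
v = −0.051·136.4·0.61429·[1 + 0.051·0.78908/0.14639] = -5.45 m/s.
|v| = 5.45 m/s = 5450 mm/s.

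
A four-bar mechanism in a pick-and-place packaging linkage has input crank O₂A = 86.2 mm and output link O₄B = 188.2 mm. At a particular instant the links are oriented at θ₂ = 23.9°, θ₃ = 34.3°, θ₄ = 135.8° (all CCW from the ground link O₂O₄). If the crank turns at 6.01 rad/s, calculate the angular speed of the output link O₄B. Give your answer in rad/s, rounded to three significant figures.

ω₂ = 6.01 rad/s
Differentiating the loop-closure r₂e^{iθ₂}+r₃e^{iθ₃}=r₁+r₄e^{iθ₄} gives r₂ω₂e^{iθ₂}+r₃ω₃e^{iθ₃}=r₄ω₄e^{iθ₄}.
Eliminating the other unknown: ω₄ = r₂ω₂ sin(θ₂−θ₃) / [r₄ sin(θ₄−θ₃)].
Numerator sine = -0.18052; denominator sine = +0.97992.
Result = 0.0862·6.01·(-0.18052) / (0.1882·(+0.97992)) = -0.5071 rad/s; magnitude 0.5071 rad/s.

0.507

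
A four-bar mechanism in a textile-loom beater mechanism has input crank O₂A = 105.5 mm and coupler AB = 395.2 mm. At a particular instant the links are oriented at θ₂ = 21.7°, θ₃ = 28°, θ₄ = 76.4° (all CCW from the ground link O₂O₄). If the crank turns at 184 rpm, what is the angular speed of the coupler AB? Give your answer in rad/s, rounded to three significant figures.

5.61

ω₂ = 19.27 rad/s (from 184 rpm).
Differentiating the loop-closure r₂e^{iθ₂}+r₃e^{iθ₃}=r₁+r₄e^{iθ₄} gives r₂ω₂e^{iθ₂}+r₃ω₃e^{iθ₃}=r₄ω₄e^{iθ₄}.
Eliminating the other unknown: ω₃ = r₂ω₂ sin(θ₄−θ₂) / [r₃ sin(θ₃−θ₄)].
Numerator sine = +0.81614; denominator sine = -0.74780.
Result = 0.1055·19.27·(+0.81614) / (0.3952·(-0.74780)) = -5.6139 rad/s; magnitude 5.6139 rad/s.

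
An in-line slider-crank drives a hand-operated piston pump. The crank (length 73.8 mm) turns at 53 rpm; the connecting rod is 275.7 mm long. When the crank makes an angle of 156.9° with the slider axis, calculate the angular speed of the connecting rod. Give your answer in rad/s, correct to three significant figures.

1.37

ω = 5.55 rad/s (converted from 53 rpm).
The rod makes angle φ with the slider axis where L sinφ = r sinθ; differentiating, L cosφ·φ̇ = r ω cosθ.
L cosφ = √(L² − r² sin²θ) = 0.27418 m.
|ω_rod| = r ω |cosθ| / √(L² − r² sin²θ) = 0.0738·5.55·0.91982/0.27418 = 1.3742 rad/s.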